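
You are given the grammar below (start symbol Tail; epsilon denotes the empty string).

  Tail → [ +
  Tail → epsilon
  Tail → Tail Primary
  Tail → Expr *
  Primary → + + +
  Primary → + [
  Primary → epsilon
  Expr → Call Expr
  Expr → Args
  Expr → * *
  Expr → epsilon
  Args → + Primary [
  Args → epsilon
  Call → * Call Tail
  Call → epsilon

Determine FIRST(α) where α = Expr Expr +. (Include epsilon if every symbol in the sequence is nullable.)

Add FIRST(Expr)\{epsilon} = { *, + }; Expr is nullable, continue.
Add FIRST(Expr)\{epsilon} = { *, + }; Expr is nullable, continue.
+ is a terminal; add {+} and stop.

{ *, + }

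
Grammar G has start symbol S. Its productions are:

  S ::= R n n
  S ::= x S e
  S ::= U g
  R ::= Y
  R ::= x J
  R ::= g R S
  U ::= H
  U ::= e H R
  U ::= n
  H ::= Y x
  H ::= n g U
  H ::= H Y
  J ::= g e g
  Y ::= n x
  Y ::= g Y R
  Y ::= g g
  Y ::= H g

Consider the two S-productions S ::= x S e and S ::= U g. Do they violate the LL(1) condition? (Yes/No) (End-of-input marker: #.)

FIRST(x S e) = { x } and FIRST(U g) = { e, g, n }.
The FIRST sets are disjoint and neither alternative is nullable — no conflict.

No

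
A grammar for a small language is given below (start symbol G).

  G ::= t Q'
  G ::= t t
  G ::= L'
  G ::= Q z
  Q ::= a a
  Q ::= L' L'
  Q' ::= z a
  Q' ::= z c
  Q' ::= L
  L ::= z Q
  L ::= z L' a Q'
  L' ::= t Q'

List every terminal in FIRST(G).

{ a, t }

G ::= t Q' contributes {t}.
G ::= t t contributes {t}.
From G ::= L': add FIRST(L') = { t }.
From G ::= Q z: add FIRST(Q) = { a, t }.
Union: FIRST(G) = { a, t }.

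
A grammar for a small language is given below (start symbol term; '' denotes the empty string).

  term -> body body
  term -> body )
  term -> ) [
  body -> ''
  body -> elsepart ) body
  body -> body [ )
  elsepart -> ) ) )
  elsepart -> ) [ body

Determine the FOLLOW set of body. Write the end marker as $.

{ $, ), [ }

In term -> body body: add FIRST(body)\{''} = { ), [ }.
  Since body is nullable, also add FOLLOW(term) = { $ }.
In term -> body body: body is at the end, add FOLLOW(term) = { $ }.
In term -> body ): add FIRST()) = { ) }.
In body -> elsepart ) body: body is at the end, add FOLLOW(body) = { $, ), [ }.
In body -> body [ ): add FIRST([ )) = { [ }.
In elsepart -> ) [ body: body is at the end, add FOLLOW(elsepart) = { ) }.
Union: FOLLOW(body) = { $, ), [ }.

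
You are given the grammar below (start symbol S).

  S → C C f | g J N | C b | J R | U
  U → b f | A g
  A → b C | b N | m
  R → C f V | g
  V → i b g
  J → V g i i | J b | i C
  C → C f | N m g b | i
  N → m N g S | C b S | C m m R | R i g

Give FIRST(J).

From J → V g i i: add FIRST(V) = { i }.
From J → J b: add FIRST(J) = { i }.
J → i C contributes {i}.
Union: FIRST(J) = { i }.

{ i }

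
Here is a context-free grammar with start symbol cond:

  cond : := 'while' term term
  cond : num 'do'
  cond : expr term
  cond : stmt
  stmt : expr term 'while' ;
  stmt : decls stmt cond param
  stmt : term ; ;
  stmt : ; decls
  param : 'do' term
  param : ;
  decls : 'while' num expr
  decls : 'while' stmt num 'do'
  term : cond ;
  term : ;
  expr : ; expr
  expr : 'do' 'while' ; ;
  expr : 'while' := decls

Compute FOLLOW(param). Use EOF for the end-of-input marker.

In stmt : decls stmt cond param: param is at the end, add FOLLOW(stmt) = { EOF, 'do', 'while', :=, ;, num }.
Union: FOLLOW(param) = { EOF, 'do', 'while', :=, ;, num }.

{ EOF, 'do', 'while', :=, ;, num }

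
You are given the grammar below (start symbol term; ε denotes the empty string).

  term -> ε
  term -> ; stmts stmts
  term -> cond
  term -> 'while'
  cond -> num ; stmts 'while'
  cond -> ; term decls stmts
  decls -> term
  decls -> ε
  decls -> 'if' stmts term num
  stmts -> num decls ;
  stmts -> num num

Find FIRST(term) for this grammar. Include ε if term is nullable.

term -> ε contributes ε.
term -> ; stmts stmts contributes {;}.
From term -> cond: add FIRST(cond) = { ;, num }.
term -> 'while' contributes {'while'}.
Union: FIRST(term) = { 'while', ;, num, ε }.

{ 'while', ;, num, ε }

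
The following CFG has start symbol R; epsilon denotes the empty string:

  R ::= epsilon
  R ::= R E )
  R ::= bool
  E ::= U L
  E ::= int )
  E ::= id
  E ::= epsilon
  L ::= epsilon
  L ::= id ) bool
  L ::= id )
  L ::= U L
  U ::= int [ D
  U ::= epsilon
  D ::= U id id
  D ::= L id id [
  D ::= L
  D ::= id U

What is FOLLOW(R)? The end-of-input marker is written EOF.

R is the start symbol, so EOF ∈ FOLLOW(R).
In R ::= R E ): add FIRST(E )) = { ), id, int }.
Union: FOLLOW(R) = { EOF, ), id, int }.

{ EOF, ), id, int }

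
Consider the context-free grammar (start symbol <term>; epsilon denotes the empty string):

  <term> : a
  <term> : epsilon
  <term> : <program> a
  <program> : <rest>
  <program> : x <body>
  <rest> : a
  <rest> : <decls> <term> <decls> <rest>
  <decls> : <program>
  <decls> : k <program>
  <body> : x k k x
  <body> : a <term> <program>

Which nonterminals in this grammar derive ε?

Directly nullable (have an epsilon-production): <term>.
No other nonterminal has a production whose RHS symbols are all nullable.

{ <term> }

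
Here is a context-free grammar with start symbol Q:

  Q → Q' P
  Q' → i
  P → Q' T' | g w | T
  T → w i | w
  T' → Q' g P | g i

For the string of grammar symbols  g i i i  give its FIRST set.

{ g }

g is a terminal; add {g} and stop.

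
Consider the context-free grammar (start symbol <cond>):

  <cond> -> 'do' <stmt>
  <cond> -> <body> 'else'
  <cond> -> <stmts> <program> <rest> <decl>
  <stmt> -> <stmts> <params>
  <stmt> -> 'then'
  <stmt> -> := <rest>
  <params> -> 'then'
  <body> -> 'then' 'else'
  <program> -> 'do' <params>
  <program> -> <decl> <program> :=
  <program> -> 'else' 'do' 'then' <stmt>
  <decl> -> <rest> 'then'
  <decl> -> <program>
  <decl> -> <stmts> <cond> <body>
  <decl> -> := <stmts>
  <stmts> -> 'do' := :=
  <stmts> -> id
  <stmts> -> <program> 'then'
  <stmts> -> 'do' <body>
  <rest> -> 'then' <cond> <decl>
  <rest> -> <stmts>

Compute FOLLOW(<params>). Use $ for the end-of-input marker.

In <stmt> -> <stmts> <params>: <params> is at the end, add FOLLOW(<stmt>) = { $, 'do', 'else', 'then', :=, id }.
In <program> -> 'do' <params>: <params> is at the end, add FOLLOW(<program>) = { $, 'do', 'else', 'then', :=, id }.
Union: FOLLOW(<params>) = { $, 'do', 'else', 'then', :=, id }.

{ $, 'do', 'else', 'then', :=, id }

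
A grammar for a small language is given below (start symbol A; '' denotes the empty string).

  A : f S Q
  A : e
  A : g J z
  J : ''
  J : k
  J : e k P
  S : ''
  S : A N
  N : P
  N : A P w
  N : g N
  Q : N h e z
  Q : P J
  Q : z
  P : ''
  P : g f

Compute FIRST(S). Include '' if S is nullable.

S : '' contributes ''.
From S : A N: add FIRST(A) = { e, f, g }.
Union: FIRST(S) = { e, f, g, '' }.

{ e, f, g, '' }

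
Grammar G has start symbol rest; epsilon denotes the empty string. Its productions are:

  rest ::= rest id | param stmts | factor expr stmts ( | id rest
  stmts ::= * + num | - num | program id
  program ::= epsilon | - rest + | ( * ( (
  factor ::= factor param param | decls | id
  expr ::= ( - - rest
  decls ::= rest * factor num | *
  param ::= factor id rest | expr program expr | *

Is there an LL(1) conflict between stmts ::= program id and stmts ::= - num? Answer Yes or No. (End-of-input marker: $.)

Yes

FIRST(program id) = { (, -, id } and FIRST(- num) = { - }.
Both contain -, so the two alternatives are not disjoint — LL(1) conflict.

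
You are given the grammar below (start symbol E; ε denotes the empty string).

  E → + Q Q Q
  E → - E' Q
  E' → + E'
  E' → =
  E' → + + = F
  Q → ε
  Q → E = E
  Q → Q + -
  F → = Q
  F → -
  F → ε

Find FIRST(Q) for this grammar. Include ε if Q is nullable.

Q → ε contributes ε.
From Q → E = E: add FIRST(E) = { +, - }.
From Q → Q + -: Q nullable, take FIRST(Q) ∪ {+} = { +, - }.
Union: FIRST(Q) = { +, -, ε }.

{ +, -, ε }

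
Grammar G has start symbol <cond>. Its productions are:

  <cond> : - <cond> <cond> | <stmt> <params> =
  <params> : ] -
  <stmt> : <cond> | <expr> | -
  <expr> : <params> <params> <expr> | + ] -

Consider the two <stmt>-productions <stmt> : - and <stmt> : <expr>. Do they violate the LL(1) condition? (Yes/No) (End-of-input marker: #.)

No

FIRST(-) = { - } and FIRST(<expr>) = { +, ] }.
The FIRST sets are disjoint and neither alternative is nullable — no conflict.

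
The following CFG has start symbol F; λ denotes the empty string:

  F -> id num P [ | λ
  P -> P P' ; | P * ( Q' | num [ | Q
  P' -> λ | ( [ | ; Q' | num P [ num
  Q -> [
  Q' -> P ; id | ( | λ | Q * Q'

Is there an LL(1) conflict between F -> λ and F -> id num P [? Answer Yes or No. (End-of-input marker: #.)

No

FIRST(λ) = { λ } and FIRST(id num P [) = { id }.
The first is nullable but FOLLOW(F) = { # } is disjoint from FIRST of the second.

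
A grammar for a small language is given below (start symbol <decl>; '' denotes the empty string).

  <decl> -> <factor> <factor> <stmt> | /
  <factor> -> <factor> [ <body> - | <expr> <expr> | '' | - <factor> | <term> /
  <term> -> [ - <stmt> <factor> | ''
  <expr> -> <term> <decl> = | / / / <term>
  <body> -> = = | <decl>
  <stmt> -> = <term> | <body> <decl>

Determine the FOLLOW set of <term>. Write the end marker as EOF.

{ EOF, -, /, =, [ }

In <factor> -> <term> /: add FIRST(/) = { / }.
In <expr> -> <term> <decl> =: add FIRST(<decl> =) = { -, /, =, [ }.
In <expr> -> / / / <term>: <term> is at the end, add FOLLOW(<expr>) = { EOF, -, /, =, [ }.
In <stmt> -> = <term>: <term> is at the end, add FOLLOW(<stmt>) = { EOF, -, /, =, [ }.
Union: FOLLOW(<term>) = { EOF, -, /, =, [ }.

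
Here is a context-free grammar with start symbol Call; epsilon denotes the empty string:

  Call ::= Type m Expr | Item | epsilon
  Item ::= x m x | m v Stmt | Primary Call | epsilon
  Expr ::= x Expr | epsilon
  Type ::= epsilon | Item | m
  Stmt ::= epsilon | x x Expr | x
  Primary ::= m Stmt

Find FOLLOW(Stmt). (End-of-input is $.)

{ $, m, x }

In Item ::= m v Stmt: Stmt is at the end, add FOLLOW(Item) = { $, m }.
In Primary ::= m Stmt: Stmt is at the end, add FOLLOW(Primary) = { $, m, x }.
Union: FOLLOW(Stmt) = { $, m, x }.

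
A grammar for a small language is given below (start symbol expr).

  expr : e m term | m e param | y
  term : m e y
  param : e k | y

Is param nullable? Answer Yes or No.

No nonterminal in this grammar is nullable.
No production of param has an RHS whose symbols are all nullable, so param is not nullable.

No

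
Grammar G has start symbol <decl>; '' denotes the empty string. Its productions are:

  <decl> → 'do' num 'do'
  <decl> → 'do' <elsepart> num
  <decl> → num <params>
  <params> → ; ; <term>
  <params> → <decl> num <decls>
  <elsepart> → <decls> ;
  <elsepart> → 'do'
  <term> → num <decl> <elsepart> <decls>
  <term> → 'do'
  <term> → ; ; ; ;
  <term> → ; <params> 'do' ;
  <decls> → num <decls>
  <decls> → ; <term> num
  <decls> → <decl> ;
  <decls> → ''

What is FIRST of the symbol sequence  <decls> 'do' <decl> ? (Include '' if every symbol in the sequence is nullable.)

{ 'do', ;, num }

Add FIRST(<decls>)\{''} = { 'do', ;, num }; <decls> is nullable, continue.
'do' is a terminal; add {'do'} and stop.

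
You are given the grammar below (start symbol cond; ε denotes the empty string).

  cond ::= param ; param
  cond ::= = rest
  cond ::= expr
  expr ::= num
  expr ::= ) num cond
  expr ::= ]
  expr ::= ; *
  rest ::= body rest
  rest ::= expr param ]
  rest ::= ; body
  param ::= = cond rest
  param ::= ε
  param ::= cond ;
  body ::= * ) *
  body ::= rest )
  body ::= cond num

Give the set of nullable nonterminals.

{ param }

Directly nullable (have an ε-production): param.
No other nonterminal has a production whose RHS symbols are all nullable.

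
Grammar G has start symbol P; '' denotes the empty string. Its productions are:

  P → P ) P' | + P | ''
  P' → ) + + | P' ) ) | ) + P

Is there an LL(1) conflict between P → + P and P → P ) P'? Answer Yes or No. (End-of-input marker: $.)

Yes

FIRST(+ P) = { + } and FIRST(P ) P') = { ), + }.
Both contain +, so the two alternatives are not disjoint — LL(1) conflict.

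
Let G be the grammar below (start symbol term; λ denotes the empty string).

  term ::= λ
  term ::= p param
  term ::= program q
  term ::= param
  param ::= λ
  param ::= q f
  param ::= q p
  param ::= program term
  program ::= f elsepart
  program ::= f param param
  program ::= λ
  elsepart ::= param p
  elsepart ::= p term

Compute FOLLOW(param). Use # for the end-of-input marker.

In term ::= p param: param is at the end, add FOLLOW(term) = { #, f, p, q }.
In term ::= param: param is at the end, add FOLLOW(term) = { #, f, p, q }.
In program ::= f param param: add FIRST(param)\{λ} = { f, p, q }.
  Since param is nullable, also add FOLLOW(program) = { #, f, p, q }.
In program ::= f param param: param is at the end, add FOLLOW(program) = { #, f, p, q }.
In elsepart ::= param p: add FIRST(p) = { p }.
Union: FOLLOW(param) = { #, f, p, q }.

{ #, f, p, q }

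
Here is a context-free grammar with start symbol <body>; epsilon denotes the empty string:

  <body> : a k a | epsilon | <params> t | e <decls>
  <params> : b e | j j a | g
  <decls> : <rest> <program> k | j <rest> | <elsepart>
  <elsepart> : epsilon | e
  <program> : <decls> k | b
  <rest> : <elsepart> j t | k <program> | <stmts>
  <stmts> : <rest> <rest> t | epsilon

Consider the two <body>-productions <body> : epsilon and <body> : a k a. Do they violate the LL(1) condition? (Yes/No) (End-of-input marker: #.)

No

FIRST(epsilon) = { epsilon } and FIRST(a k a) = { a }.
The first is nullable but FOLLOW(<body>) = { # } is disjoint from FIRST of the second.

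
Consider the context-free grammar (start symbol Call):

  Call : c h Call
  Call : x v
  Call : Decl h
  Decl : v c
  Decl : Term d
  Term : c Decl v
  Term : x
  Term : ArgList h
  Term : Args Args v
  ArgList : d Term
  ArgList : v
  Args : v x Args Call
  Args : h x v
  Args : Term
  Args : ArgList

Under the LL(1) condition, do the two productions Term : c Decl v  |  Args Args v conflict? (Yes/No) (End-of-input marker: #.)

FIRST(c Decl v) = { c } and FIRST(Args Args v) = { c, d, h, v, x }.
Both contain c, so the two alternatives are not disjoint — LL(1) conflict.

Yes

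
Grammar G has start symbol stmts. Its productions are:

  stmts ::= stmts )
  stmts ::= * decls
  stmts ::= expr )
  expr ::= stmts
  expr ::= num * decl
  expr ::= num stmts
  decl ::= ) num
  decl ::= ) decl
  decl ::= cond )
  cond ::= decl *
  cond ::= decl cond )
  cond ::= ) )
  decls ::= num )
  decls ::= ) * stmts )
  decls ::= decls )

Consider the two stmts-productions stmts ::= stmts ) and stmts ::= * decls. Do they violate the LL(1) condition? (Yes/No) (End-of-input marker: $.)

FIRST(stmts )) = { *, num } and FIRST(* decls) = { * }.
Both contain *, so the two alternatives are not disjoint — LL(1) conflict.

Yes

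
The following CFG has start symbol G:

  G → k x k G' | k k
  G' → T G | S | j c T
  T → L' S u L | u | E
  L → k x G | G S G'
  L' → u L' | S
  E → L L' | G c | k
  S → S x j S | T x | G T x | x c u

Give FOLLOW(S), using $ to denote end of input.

{ $, c, j, k, u, x }

In G' → S: S is at the end, add FOLLOW(G') = { $, c, k, u, x }.
In T → L' S u L: add FIRST(u L) = { u }.
In L → G S G': add FIRST(G') = { j, k, u, x }.
In L' → S: S is at the end, add FOLLOW(L') = { $, c, k, u, x }.
In S → S x j S: add FIRST(x j S) = { x }.
In S → S x j S: S is at the end, add FOLLOW(S) = { $, c, j, k, u, x }.
Union: FOLLOW(S) = { $, c, j, k, u, x }.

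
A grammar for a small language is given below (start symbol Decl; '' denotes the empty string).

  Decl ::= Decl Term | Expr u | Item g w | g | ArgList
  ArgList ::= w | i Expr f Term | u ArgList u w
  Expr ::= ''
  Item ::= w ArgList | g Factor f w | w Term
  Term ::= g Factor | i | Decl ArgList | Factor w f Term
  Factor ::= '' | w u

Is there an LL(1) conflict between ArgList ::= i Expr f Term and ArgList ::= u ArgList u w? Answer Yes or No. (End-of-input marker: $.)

FIRST(i Expr f Term) = { i } and FIRST(u ArgList u w) = { u }.
The FIRST sets are disjoint and neither alternative is nullable — no conflict.

No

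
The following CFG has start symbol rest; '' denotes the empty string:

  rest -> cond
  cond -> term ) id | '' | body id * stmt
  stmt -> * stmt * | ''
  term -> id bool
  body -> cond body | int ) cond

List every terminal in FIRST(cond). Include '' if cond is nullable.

From cond -> term ) id: add FIRST(term) = { id }.
cond -> '' contributes ''.
From cond -> body id * stmt: add FIRST(body) = { id, int }.
Union: FIRST(cond) = { id, int, '' }.

{ id, int, '' }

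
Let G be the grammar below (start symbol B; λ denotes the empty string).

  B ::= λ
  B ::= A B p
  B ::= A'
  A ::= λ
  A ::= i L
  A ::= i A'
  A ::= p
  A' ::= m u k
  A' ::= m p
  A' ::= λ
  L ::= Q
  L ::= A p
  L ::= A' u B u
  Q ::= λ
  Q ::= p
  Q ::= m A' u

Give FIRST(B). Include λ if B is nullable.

B ::= λ contributes λ.
From B ::= A B p: A, B nullable, take FIRST(A) ∪ FIRST(B) ∪ {p} = { i, m, p }.
From B ::= A': add FIRST(A') = { m, λ } (including λ since A' is nullable).
Union: FIRST(B) = { i, m, p, λ }.

{ i, m, p, λ }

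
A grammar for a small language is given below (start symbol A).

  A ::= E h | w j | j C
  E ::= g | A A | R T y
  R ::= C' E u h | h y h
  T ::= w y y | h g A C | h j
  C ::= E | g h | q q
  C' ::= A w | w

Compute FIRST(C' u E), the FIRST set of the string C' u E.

{ g, h, j, w }

Add FIRST(C') = { g, h, j, w }; C' is not nullable, stop.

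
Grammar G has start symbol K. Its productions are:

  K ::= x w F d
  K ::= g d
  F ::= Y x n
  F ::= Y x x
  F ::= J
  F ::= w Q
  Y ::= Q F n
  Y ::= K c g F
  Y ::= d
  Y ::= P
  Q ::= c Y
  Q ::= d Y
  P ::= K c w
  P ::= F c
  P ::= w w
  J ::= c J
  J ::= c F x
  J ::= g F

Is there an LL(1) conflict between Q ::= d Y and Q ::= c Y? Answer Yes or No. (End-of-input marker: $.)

FIRST(d Y) = { d } and FIRST(c Y) = { c }.
The FIRST sets are disjoint and neither alternative is nullable — no conflict.

No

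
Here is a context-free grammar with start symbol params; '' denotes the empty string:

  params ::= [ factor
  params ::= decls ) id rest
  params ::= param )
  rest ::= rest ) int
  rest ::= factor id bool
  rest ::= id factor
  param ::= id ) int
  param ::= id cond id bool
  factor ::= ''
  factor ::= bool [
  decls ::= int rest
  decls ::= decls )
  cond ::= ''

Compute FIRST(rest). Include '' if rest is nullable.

{ bool, id }

From rest ::= rest ) int: add FIRST(rest) = { bool, id }.
From rest ::= factor id bool: factor nullable, take FIRST(factor) ∪ {id} = { bool, id }.
rest ::= id factor contributes {id}.
Union: FIRST(rest) = { bool, id }.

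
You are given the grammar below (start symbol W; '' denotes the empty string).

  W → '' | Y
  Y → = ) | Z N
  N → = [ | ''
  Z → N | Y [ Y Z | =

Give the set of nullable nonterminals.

Directly nullable (have an ''-production): W, N.
Z → N with every symbol nullable, so Z is nullable.
Y → Z N with every symbol nullable, so Y is nullable.

{ N, W, Y, Z }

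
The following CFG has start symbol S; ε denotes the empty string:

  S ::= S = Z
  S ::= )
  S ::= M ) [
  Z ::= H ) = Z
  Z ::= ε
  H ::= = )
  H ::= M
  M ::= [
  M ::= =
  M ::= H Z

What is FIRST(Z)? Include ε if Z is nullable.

From Z ::= H ) = Z: add FIRST(H) = { =, [ }.
Z ::= ε contributes ε.
Union: FIRST(Z) = { =, [, ε }.

{ =, [, ε }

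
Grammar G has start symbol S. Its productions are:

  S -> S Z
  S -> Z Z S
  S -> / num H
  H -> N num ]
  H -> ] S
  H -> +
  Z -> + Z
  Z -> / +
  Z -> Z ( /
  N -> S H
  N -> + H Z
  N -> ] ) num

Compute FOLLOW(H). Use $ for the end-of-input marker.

In S -> / num H: H is at the end, add FOLLOW(S) = { $, +, /, ], num }.
In N -> S H: H is at the end, add FOLLOW(N) = { num }.
In N -> + H Z: add FIRST(Z) = { +, / }.
Union: FOLLOW(H) = { $, +, /, ], num }.

{ $, +, /, ], num }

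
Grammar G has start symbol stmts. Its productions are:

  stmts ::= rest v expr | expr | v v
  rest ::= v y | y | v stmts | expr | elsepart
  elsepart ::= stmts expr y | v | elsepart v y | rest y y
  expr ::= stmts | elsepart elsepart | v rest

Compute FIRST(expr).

From expr ::= stmts: add FIRST(stmts) = { v, y }.
From expr ::= elsepart elsepart: add FIRST(elsepart) = { v, y }.
expr ::= v rest contributes {v}.
Union: FIRST(expr) = { v, y }.

{ v, y }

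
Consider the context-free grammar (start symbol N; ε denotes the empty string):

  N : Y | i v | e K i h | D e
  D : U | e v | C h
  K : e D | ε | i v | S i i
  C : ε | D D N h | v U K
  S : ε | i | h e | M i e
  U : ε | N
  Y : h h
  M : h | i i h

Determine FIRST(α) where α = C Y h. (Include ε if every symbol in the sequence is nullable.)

Add FIRST(C)\{ε} = { e, h, i, v }; C is nullable, continue.
Add FIRST(Y) = { h }; Y is not nullable, stop.

{ e, h, i, v }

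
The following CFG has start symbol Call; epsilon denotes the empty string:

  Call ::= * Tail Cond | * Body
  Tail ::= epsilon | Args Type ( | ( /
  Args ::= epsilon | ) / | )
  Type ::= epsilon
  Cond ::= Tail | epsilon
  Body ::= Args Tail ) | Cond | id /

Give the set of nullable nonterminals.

{ Args, Body, Cond, Tail, Type }

Directly nullable (have an epsilon-production): Tail, Args, Type, Cond.
Body ::= Cond with every symbol nullable, so Body is nullable.
No other nonterminal has a production whose RHS symbols are all nullable.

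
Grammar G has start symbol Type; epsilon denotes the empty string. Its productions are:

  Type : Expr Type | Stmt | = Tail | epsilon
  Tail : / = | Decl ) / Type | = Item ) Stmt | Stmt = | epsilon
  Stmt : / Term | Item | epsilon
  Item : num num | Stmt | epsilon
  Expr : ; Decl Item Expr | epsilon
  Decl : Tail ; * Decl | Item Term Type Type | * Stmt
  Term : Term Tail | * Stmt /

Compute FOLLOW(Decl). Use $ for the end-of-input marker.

{ $, ), *, /, ;, =, num }

In Tail : Decl ) / Type: add FIRST() / Type) = { ) }.
In Expr : ; Decl Item Expr: add FIRST(Item Expr)\{epsilon} = { /, ;, num }.
  Since Item Expr is nullable, also add FOLLOW(Expr) = { $, ), *, /, ;, =, num }.
In Decl : Tail ; * Decl: Decl is at the end, add FOLLOW(Decl) = { $, ), *, /, ;, =, num }.
Union: FOLLOW(Decl) = { $, ), *, /, ;, =, num }.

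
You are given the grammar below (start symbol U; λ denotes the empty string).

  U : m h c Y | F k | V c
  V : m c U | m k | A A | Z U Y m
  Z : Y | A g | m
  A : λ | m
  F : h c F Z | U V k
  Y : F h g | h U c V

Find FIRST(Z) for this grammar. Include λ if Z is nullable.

From Z : Y: add FIRST(Y) = { c, g, h, m }.
From Z : A g: A nullable, take FIRST(A) ∪ {g} = { g, m }.
Z : m contributes {m}.
Union: FIRST(Z) = { c, g, h, m }.

{ c, g, h, m }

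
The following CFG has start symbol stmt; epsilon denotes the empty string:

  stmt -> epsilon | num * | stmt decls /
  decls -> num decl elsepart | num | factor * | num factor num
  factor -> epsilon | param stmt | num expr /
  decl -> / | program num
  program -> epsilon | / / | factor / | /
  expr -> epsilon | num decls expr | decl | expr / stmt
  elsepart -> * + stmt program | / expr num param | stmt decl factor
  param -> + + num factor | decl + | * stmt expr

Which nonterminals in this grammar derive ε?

Directly nullable (have an epsilon-production): stmt, factor, program, expr.
No other nonterminal has a production whose RHS symbols are all nullable.

{ expr, factor, program, stmt }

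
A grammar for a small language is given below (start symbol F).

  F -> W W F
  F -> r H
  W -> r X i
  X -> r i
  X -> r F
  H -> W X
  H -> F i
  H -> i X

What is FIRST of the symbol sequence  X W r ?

Add FIRST(X) = { r }; X is not nullable, stop.

{ r }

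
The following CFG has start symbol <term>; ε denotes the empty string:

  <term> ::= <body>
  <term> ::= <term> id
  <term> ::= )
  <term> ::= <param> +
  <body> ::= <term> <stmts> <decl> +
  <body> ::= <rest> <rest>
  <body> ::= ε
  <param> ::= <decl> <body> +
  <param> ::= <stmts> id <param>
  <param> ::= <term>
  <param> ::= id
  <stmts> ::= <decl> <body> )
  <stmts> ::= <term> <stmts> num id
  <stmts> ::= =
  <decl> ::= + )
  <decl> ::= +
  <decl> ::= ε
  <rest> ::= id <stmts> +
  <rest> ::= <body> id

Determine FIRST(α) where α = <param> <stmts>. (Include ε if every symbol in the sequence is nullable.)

Add FIRST(<param>)\{ε} = { ), +, =, id }; <param> is nullable, continue.
Add FIRST(<stmts>) = { ), +, =, id }; <stmts> is not nullable, stop.

{ ), +, =, id }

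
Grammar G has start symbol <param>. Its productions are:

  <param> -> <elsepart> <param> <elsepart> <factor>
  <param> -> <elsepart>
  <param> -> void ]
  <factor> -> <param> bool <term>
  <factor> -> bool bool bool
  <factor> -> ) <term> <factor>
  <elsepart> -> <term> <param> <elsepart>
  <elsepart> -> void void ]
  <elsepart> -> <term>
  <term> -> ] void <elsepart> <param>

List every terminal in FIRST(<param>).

From <param> -> <elsepart> <param> <elsepart> <factor>: add FIRST(<elsepart>) = { ], void }.
From <param> -> <elsepart>: add FIRST(<elsepart>) = { ], void }.
<param> -> void ] contributes {void}.
Union: FIRST(<param>) = { ], void }.

{ ], void }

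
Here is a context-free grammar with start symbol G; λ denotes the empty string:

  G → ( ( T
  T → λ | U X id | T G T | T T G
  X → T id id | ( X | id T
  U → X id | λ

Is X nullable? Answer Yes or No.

Nullable nonterminals: T, U.
No production of X has an RHS whose symbols are all nullable, so X is not nullable.

No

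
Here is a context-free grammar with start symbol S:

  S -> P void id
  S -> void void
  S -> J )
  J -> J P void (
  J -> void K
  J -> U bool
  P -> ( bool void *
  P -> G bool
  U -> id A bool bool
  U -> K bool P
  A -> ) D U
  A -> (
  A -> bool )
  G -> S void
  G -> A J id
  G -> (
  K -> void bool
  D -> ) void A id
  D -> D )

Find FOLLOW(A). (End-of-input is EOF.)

{ bool, id, void }

In U -> id A bool bool: add FIRST(bool bool) = { bool }.
In G -> A J id: add FIRST(J id) = { id, void }.
In D -> ) void A id: add FIRST(id) = { id }.
Union: FOLLOW(A) = { bool, id, void }.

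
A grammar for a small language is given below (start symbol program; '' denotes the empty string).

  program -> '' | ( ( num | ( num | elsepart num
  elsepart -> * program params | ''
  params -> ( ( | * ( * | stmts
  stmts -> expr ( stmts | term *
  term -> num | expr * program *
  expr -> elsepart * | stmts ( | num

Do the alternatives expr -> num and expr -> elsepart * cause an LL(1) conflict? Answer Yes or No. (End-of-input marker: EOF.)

FIRST(num) = { num } and FIRST(elsepart *) = { * }.
The FIRST sets are disjoint and neither alternative is nullable — no conflict.

No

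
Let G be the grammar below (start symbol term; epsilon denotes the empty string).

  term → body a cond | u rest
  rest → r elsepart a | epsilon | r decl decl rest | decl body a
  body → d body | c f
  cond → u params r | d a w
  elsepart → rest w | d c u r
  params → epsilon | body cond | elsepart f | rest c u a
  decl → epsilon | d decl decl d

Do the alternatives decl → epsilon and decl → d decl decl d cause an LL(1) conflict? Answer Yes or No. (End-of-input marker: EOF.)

Yes

FIRST(epsilon) = { epsilon } and FIRST(d decl decl d) = { d }.
The first alternative is nullable and FOLLOW(decl) = { EOF, c, d, r, w } shares d with FIRST of the second — conflict.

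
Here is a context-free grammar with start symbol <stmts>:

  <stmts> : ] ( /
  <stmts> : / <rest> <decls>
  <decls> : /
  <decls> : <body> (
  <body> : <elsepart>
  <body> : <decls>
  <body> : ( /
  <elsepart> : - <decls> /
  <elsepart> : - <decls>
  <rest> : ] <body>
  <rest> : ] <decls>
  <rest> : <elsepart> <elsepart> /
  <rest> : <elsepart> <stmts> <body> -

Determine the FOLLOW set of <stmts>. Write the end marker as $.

<stmts> is the start symbol, so $ ∈ FOLLOW(<stmts>).
In <rest> : <elsepart> <stmts> <body> -: add FIRST(<body> -) = { (, -, / }.
Union: FOLLOW(<stmts>) = { $, (, -, / }.

{ $, (, -, / }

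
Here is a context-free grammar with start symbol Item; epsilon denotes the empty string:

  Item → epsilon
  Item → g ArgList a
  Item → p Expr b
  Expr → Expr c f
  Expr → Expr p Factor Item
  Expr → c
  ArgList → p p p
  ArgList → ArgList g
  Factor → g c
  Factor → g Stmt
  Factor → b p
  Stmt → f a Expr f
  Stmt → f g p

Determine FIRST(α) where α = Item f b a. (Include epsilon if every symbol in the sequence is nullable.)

{ f, g, p }

Add FIRST(Item)\{epsilon} = { g, p }; Item is nullable, continue.
f is a terminal; add {f} and stop.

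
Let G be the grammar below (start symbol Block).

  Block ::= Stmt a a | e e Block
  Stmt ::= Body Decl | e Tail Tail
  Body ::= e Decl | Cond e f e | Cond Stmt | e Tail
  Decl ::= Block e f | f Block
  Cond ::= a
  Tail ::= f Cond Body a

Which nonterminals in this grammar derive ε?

No nonterminal has an empty production or an RHS whose symbols are all nullable.

{ } (none)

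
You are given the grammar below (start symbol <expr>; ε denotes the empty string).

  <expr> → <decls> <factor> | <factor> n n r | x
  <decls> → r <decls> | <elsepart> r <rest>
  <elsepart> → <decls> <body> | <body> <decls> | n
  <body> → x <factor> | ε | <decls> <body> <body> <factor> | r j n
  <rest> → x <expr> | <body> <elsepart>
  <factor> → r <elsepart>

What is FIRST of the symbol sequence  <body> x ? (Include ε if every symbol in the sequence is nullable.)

{ n, r, x }

Add FIRST(<body>)\{ε} = { n, r, x }; <body> is nullable, continue.
x is a terminal; add {x} and stop.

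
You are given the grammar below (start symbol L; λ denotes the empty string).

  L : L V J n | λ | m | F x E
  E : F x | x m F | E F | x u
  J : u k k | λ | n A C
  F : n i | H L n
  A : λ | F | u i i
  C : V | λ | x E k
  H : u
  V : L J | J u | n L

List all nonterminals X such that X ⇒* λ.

Directly nullable (have an λ-production): L, J, A, C.
V : L J with every symbol nullable, so V is nullable.
No other nonterminal has a production whose RHS symbols are all nullable.

{ A, C, J, L, V }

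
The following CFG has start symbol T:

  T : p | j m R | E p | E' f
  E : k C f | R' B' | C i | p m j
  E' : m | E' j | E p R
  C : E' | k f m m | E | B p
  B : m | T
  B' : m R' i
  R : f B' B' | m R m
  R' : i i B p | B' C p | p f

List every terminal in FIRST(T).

{ i, j, k, m, p }

T : p contributes {p}.
T : j m R contributes {j}.
From T : E p: add FIRST(E) = { i, j, k, m, p }.
From T : E' f: add FIRST(E') = { i, j, k, m, p }.
Union: FIRST(T) = { i, j, k, m, p }.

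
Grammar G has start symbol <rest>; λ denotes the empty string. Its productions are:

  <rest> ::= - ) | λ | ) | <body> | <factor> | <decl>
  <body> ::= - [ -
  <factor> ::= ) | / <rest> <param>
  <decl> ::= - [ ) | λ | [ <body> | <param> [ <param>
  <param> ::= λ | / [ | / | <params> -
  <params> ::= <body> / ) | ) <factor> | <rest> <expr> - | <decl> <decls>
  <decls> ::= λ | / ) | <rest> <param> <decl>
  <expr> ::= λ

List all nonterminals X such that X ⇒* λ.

{ <decl>, <decls>, <expr>, <param>, <params>, <rest> }

Directly nullable (have an λ-production): <rest>, <decl>, <param>, <decls>, <expr>.
<params> ::= <decl> <decls> with every symbol nullable, so <params> is nullable.
No other nonterminal has a production whose RHS symbols are all nullable.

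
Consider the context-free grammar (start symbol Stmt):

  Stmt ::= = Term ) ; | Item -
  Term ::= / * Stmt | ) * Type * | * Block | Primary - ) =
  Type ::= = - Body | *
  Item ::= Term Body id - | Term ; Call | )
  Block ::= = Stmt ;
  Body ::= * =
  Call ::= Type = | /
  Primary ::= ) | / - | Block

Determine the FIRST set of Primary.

Primary ::= ) contributes {)}.
Primary ::= / - contributes {/}.
From Primary ::= Block: add FIRST(Block) = { = }.
Union: FIRST(Primary) = { ), /, = }.

{ ), /, = }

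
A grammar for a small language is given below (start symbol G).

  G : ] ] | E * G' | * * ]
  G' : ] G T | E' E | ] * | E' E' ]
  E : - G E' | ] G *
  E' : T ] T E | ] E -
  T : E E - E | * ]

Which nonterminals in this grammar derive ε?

{ } (none)

No nonterminal has an empty production or an RHS whose symbols are all nullable.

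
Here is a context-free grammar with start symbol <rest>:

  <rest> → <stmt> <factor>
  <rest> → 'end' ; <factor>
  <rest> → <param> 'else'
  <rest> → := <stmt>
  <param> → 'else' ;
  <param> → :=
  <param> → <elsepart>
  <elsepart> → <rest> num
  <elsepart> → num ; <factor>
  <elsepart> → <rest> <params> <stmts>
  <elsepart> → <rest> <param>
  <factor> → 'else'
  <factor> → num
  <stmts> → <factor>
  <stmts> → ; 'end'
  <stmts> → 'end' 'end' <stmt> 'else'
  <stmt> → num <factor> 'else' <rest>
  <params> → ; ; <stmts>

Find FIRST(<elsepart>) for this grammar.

{ 'else', 'end', :=, num }

From <elsepart> → <rest> num: add FIRST(<rest>) = { 'else', 'end', :=, num }.
<elsepart> → num ; <factor> contributes {num}.
From <elsepart> → <rest> <params> <stmts>: add FIRST(<rest>) = { 'else', 'end', :=, num }.
From <elsepart> → <rest> <param>: add FIRST(<rest>) = { 'else', 'end', :=, num }.
Union: FIRST(<elsepart>) = { 'else', 'end', :=, num }.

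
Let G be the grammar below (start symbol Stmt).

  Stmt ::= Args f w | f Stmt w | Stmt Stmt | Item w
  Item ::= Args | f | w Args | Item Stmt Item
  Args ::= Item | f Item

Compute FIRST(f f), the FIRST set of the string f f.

{ f }

f is a terminal; add {f} and stop.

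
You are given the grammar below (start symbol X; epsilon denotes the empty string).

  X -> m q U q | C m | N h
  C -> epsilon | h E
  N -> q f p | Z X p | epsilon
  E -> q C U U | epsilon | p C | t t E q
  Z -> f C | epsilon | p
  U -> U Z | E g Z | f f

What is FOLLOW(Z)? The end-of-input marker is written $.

In N -> Z X p: add FIRST(X p) = { f, h, m, p, q }.
In U -> U Z: Z is at the end, add FOLLOW(U) = { f, g, h, m, p, q, t }.
In U -> E g Z: Z is at the end, add FOLLOW(U) = { f, g, h, m, p, q, t }.
Union: FOLLOW(Z) = { f, g, h, m, p, q, t }.

{ f, g, h, m, p, q, t }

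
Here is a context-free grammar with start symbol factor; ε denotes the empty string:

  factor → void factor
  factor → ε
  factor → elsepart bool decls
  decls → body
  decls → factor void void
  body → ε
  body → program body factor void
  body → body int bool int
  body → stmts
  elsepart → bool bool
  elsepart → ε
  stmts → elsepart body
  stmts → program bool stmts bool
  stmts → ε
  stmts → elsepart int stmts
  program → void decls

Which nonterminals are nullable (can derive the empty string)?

{ body, decls, elsepart, factor, stmts }

Directly nullable (have an ε-production): factor, body, elsepart, stmts.
decls → body with every symbol nullable, so decls is nullable.
No other nonterminal has a production whose RHS symbols are all nullable.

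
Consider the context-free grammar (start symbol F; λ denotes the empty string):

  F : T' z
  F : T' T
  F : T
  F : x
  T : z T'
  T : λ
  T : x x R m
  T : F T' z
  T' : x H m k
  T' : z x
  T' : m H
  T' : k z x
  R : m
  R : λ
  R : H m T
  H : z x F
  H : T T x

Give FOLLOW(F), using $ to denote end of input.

F is the start symbol, so $ ∈ FOLLOW(F).
In T : F T' z: add FIRST(T' z) = { k, m, x, z }.
In H : z x F: F is at the end, add FOLLOW(H) = { $, k, m, x, z }.
Union: FOLLOW(F) = { $, k, m, x, z }.

{ $, k, m, x, z }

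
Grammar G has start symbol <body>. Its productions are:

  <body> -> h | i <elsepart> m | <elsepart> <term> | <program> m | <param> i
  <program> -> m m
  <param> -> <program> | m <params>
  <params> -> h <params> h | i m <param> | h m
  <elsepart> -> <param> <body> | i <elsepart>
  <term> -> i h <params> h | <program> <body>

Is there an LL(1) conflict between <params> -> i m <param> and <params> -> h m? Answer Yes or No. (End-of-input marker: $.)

No

FIRST(i m <param>) = { i } and FIRST(h m) = { h }.
The FIRST sets are disjoint and neither alternative is nullable — no conflict.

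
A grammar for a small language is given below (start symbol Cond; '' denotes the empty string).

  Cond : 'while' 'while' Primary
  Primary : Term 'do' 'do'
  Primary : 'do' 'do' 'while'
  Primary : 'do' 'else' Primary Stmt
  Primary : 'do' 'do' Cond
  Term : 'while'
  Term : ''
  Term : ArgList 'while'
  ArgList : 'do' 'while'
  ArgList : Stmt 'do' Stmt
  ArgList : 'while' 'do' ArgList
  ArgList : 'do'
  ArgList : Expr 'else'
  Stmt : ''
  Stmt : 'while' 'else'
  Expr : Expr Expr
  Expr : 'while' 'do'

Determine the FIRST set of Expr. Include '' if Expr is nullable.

From Expr : Expr Expr: add FIRST(Expr) = { 'while' }.
Expr : 'while' 'do' contributes {'while'}.
Union: FIRST(Expr) = { 'while' }.

{ 'while' }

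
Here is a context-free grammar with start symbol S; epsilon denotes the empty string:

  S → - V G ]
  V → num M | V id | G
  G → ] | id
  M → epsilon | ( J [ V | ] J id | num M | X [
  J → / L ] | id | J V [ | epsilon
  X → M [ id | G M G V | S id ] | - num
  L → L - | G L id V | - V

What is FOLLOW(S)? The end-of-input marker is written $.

{ $, id }

S is the start symbol, so $ ∈ FOLLOW(S).
In X → S id ]: add FIRST(id ]) = { id }.
Union: FOLLOW(S) = { $, id }.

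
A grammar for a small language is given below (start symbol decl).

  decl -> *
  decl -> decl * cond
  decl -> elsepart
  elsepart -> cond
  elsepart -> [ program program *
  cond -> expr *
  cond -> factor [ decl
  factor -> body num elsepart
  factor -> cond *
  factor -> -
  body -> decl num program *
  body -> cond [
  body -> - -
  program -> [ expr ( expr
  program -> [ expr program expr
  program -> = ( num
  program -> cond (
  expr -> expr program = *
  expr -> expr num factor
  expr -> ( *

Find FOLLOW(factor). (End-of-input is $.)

{ (, *, -, =, [, num }

In cond -> factor [ decl: add FIRST([ decl) = { [ }.
In expr -> expr num factor: factor is at the end, add FOLLOW(expr) = { (, *, -, =, [, num }.
Union: FOLLOW(factor) = { (, *, -, =, [, num }.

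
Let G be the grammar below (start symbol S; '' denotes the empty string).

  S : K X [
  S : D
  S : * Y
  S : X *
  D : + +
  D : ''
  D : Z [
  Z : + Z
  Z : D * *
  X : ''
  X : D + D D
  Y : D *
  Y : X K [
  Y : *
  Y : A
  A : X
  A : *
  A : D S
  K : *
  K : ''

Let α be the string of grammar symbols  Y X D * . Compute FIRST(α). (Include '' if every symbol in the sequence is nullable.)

{ *, +, [ }

Add FIRST(Y)\{''} = { *, +, [ }; Y is nullable, continue.
Add FIRST(X)\{''} = { *, + }; X is nullable, continue.
Add FIRST(D)\{''} = { *, + }; D is nullable, continue.
* is a terminal; add {*} and stop.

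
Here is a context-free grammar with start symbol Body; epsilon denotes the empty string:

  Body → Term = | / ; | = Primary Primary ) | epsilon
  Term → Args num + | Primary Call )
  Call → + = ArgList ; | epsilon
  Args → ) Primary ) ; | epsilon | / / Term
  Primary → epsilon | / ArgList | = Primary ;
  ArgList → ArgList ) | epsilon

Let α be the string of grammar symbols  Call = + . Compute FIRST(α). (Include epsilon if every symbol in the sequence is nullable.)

Add FIRST(Call)\{epsilon} = { + }; Call is nullable, continue.
= is a terminal; add {=} and stop.

{ +, = }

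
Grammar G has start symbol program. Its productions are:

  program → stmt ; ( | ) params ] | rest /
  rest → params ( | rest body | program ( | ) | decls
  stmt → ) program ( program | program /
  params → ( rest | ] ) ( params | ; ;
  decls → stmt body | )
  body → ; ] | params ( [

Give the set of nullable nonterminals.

{ } (none)

No nonterminal has an empty production or an RHS whose symbols are all nullable.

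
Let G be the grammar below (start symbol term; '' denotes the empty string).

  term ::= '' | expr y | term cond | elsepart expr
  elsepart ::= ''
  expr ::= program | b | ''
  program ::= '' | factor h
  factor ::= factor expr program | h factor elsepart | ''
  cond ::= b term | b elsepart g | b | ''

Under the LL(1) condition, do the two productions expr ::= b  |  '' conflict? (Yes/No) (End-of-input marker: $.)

FIRST(b) = { b } and FIRST('') = { '' }.
The second alternative is nullable and FOLLOW(expr) = { $, b, h, y } shares b with FIRST of the first — conflict.

Yes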